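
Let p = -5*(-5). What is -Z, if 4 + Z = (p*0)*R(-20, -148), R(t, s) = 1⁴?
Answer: 4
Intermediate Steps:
R(t, s) = 1
p = 25
Z = -4 (Z = -4 + (25*0)*1 = -4 + 0*1 = -4 + 0 = -4)
-Z = -1*(-4) = 4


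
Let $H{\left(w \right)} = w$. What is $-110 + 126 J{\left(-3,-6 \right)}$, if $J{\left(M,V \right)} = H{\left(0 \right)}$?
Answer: $-110$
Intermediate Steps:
$J{\left(M,V \right)} = 0$
$-110 + 126 J{\left(-3,-6 \right)} = -110 + 126 \cdot 0 = -110 + 0 = -110$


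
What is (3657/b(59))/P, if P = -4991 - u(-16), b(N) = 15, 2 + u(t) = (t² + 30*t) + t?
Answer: -1219/23745 ≈ -0.051337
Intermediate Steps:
u(t) = -2 + t² + 31*t (u(t) = -2 + ((t² + 30*t) + t) = -2 + (t² + 31*t) = -2 + t² + 31*t)
P = -4749 (P = -4991 - (-2 + (-16)² + 31*(-16)) = -4991 - (-2 + 256 - 496) = -4991 - 1*(-242) = -4991 + 242 = -4749)
(3657/b(59))/P = (3657/15)/(-4749) = (3657*(1/15))*(-1/4749) = (1219/5)*(-1/4749) = -1219/23745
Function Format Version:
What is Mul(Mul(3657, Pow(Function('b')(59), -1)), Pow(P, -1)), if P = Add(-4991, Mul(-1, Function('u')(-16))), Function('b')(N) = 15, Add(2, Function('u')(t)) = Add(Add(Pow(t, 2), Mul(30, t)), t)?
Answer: Rational(-1219, 23745) ≈ -0.051337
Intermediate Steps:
Function('u')(t) = Add(-2, Pow(t, 2), Mul(31, t)) (Function('u')(t) = Add(-2, Add(Add(Pow(t, 2), Mul(30, t)), t)) = Add(-2, Add(Pow(t, 2), Mul(31, t))) = Add(-2, Pow(t, 2), Mul(31, t)))
P = -4749 (P = Add(-4991, Mul(-1, Add(-2, Pow(-16, 2), Mul(31, -16)))) = Add(-4991, Mul(-1, Add(-2, 256, -496))) = Add(-4991, Mul(-1, -242)) = Add(-4991, 242) = -4749)
Mul(Mul(3657, Pow(Function('b')(59), -1)), Pow(P, -1)) = Mul(Mul(3657, Pow(15, -1)), Pow(-4749, -1)) = Mul(Mul(3657, Rational(1, 15)), Rational(-1, 4749)) = Mul(Rational(1219, 5), Rational(-1, 4749)) = Rational(-1219, 23745)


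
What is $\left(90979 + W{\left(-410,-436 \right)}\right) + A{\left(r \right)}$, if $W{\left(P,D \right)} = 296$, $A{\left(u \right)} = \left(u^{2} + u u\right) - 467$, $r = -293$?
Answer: $262506$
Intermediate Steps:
$A{\left(u \right)} = -467 + 2 u^{2}$ ($A{\left(u \right)} = \left(u^{2} + u^{2}\right) - 467 = 2 u^{2} - 467 = -467 + 2 u^{2}$)
$\left(90979 + W{\left(-410,-436 \right)}\right) + A{\left(r \right)} = \left(90979 + 296\right) - \left(467 - 2 \left(-293\right)^{2}\right) = 91275 + \left(-467 + 2 \cdot 85849\right) = 91275 + \left(-467 + 171698\right) = 91275 + 171231 = 262506$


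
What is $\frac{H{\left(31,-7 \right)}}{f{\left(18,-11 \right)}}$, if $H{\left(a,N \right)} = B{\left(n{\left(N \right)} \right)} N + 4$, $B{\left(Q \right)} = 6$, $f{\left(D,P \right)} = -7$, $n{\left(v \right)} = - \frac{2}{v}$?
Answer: $\frac{38}{7} \approx 5.4286$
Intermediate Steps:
$H{\left(a,N \right)} = 4 + 6 N$ ($H{\left(a,N \right)} = 6 N + 4 = 4 + 6 N$)
$\frac{H{\left(31,-7 \right)}}{f{\left(18,-11 \right)}} = \frac{4 + 6 \left(-7\right)}{-7} = \left(4 - 42\right) \left(- \frac{1}{7}\right) = \left(-38\right) \left(- \frac{1}{7}\right) = \frac{38}{7}$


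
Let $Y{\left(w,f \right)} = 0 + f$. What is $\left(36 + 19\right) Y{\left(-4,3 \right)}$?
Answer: $165$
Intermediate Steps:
$Y{\left(w,f \right)} = f$
$\left(36 + 19\right) Y{\left(-4,3 \right)} = \left(36 + 19\right) 3 = 55 \cdot 3 = 165$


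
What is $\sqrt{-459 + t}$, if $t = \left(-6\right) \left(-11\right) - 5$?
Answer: $i \sqrt{398} \approx 19.95 i$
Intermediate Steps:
$t = 61$ ($t = 66 - 5 = 61$)
$\sqrt{-459 + t} = \sqrt{-459 + 61} = \sqrt{-398} = i \sqrt{398}$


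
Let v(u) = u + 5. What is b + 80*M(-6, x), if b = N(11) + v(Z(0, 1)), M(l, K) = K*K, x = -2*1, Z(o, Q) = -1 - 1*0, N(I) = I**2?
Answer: 445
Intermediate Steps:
Z(o, Q) = -1 (Z(o, Q) = -1 + 0 = -1)
v(u) = 5 + u
x = -2
M(l, K) = K**2
b = 125 (b = 11**2 + (5 - 1) = 121 + 4 = 125)
b + 80*M(-6, x) = 125 + 80*(-2)**2 = 125 + 80*4 = 125 + 320 = 445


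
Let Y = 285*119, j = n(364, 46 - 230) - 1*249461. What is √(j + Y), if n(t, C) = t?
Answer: I*√215182 ≈ 463.88*I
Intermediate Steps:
j = -249097 (j = 364 - 1*249461 = 364 - 249461 = -249097)
Y = 33915
√(j + Y) = √(-249097 + 33915) = √(-215182) = I*√215182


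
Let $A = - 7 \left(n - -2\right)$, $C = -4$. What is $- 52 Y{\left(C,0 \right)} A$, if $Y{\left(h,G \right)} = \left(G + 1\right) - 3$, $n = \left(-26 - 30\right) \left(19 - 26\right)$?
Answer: $-286832$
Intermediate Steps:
$n = 392$ ($n = \left(-56\right) \left(-7\right) = 392$)
$Y{\left(h,G \right)} = -2 + G$ ($Y{\left(h,G \right)} = \left(1 + G\right) - 3 = -2 + G$)
$A = -2758$ ($A = - 7 \left(392 - -2\right) = - 7 \left(392 + 2\right) = \left(-7\right) 394 = -2758$)
$- 52 Y{\left(C,0 \right)} A = - 52 \left(-2 + 0\right) \left(-2758\right) = \left(-52\right) \left(-2\right) \left(-2758\right) = 104 \left(-2758\right) = -286832$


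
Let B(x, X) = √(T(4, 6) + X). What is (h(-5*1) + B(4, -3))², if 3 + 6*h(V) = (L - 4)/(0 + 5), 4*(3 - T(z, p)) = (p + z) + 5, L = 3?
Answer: (16 - 15*I*√15)²/900 ≈ -3.4656 - 2.0656*I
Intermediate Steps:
T(z, p) = 7/4 - p/4 - z/4 (T(z, p) = 3 - ((p + z) + 5)/4 = 3 - (5 + p + z)/4 = 3 + (-5/4 - p/4 - z/4) = 7/4 - p/4 - z/4)
h(V) = -8/15 (h(V) = -½ + ((3 - 4)/(0 + 5))/6 = -½ + (-1/5)/6 = -½ + (-1*⅕)/6 = -½ + (⅙)*(-⅕) = -½ - 1/30 = -8/15)
B(x, X) = √(-¾ + X) (B(x, X) = √((7/4 - ¼*6 - ¼*4) + X) = √((7/4 - 3/2 - 1) + X) = √(-¾ + X))
(h(-5*1) + B(4, -3))² = (-8/15 + √(-3 + 4*(-3))/2)² = (-8/15 + √(-3 - 12)/2)² = (-8/15 + √(-15)/2)² = (-8/15 + (I*√15)/2)² = (-8/15 + I*√15/2)²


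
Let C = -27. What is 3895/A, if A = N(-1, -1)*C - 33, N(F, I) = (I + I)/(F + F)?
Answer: -779/12 ≈ -64.917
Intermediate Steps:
N(F, I) = I/F (N(F, I) = (2*I)/((2*F)) = (2*I)*(1/(2*F)) = I/F)
A = -60 (A = -1/(-1)*(-27) - 33 = -1*(-1)*(-27) - 33 = 1*(-27) - 33 = -27 - 33 = -60)
3895/A = 3895/(-60) = 3895*(-1/60) = -779/12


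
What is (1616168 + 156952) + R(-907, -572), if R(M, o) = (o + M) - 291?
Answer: 1771350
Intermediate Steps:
R(M, o) = -291 + M + o (R(M, o) = (M + o) - 291 = -291 + M + o)
(1616168 + 156952) + R(-907, -572) = (1616168 + 156952) + (-291 - 907 - 572) = 1773120 - 1770 = 1771350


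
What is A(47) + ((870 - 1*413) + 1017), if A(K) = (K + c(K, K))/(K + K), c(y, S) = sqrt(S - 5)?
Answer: 2949/2 + sqrt(42)/94 ≈ 1474.6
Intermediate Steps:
c(y, S) = sqrt(-5 + S)
A(K) = (K + sqrt(-5 + K))/(2*K) (A(K) = (K + sqrt(-5 + K))/(K + K) = (K + sqrt(-5 + K))/((2*K)) = (K + sqrt(-5 + K))*(1/(2*K)) = (K + sqrt(-5 + K))/(2*K))
A(47) + ((870 - 1*413) + 1017) = (1/2)*(47 + sqrt(-5 + 47))/47 + ((870 - 1*413) + 1017) = (1/2)*(1/47)*(47 + sqrt(42)) + ((870 - 413) + 1017) = (1/2 + sqrt(42)/94) + (457 + 1017) = (1/2 + sqrt(42)/94) + 1474 = 2949/2 + sqrt(42)/94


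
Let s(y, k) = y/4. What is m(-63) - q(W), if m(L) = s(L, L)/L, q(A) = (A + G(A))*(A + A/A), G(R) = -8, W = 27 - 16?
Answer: -143/4 ≈ -35.750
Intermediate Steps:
W = 11
s(y, k) = y/4 (s(y, k) = y*(¼) = y/4)
q(A) = (1 + A)*(-8 + A) (q(A) = (A - 8)*(A + A/A) = (-8 + A)*(A + 1) = (-8 + A)*(1 + A) = (1 + A)*(-8 + A))
m(L) = ¼ (m(L) = (L/4)/L = ¼)
m(-63) - q(W) = ¼ - (-8 + 11² - 7*11) = ¼ - (-8 + 121 - 77) = ¼ - 1*36 = ¼ - 36 = -143/4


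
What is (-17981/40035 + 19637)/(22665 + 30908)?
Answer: 786149314/2144795055 ≈ 0.36654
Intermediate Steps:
(-17981/40035 + 19637)/(22665 + 30908) = (-17981*1/40035 + 19637)/53573 = (-17981/40035 + 19637)*(1/53573) = (786149314/40035)*(1/53573) = 786149314/2144795055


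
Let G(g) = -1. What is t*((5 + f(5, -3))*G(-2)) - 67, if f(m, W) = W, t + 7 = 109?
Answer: -271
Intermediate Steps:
t = 102 (t = -7 + 109 = 102)
t*((5 + f(5, -3))*G(-2)) - 67 = 102*((5 - 3)*(-1)) - 67 = 102*(2*(-1)) - 67 = 102*(-2) - 67 = -204 - 67 = -271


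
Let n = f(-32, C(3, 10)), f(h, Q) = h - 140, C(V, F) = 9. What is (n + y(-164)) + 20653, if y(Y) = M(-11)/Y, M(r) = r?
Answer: 3358895/164 ≈ 20481.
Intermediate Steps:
f(h, Q) = -140 + h
y(Y) = -11/Y
n = -172 (n = -140 - 32 = -172)
(n + y(-164)) + 20653 = (-172 - 11/(-164)) + 20653 = (-172 - 11*(-1/164)) + 20653 = (-172 + 11/164) + 20653 = -28197/164 + 20653 = 3358895/164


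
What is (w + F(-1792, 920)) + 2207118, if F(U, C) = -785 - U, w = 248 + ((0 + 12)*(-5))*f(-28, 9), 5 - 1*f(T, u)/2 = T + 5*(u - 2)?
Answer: 2208613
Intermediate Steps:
f(T, u) = 30 - 10*u - 2*T (f(T, u) = 10 - 2*(T + 5*(u - 2)) = 10 - 2*(T + 5*(-2 + u)) = 10 - 2*(T + (-10 + 5*u)) = 10 - 2*(-10 + T + 5*u) = 10 + (20 - 10*u - 2*T) = 30 - 10*u - 2*T)
w = 488 (w = 248 + ((0 + 12)*(-5))*(30 - 10*9 - 2*(-28)) = 248 + (12*(-5))*(30 - 90 + 56) = 248 - 60*(-4) = 248 + 240 = 488)
(w + F(-1792, 920)) + 2207118 = (488 + (-785 - 1*(-1792))) + 2207118 = (488 + (-785 + 1792)) + 2207118 = (488 + 1007) + 2207118 = 1495 + 2207118 = 2208613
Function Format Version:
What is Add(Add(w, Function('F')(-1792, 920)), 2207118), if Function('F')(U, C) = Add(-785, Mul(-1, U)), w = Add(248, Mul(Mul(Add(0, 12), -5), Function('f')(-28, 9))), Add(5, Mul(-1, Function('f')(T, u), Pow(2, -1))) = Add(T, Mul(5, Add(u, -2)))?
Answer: 2208613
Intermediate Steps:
Function('f')(T, u) = Add(30, Mul(-10, u), Mul(-2, T)) (Function('f')(T, u) = Add(10, Mul(-2, Add(T, Mul(5, Add(u, -2))))) = Add(10, Mul(-2, Add(T, Mul(5, Add(-2, u))))) = Add(10, Mul(-2, Add(T, Add(-10, Mul(5, u))))) = Add(10, Mul(-2, Add(-10, T, Mul(5, u)))) = Add(10, Add(20, Mul(-10, u), Mul(-2, T))) = Add(30, Mul(-10, u), Mul(-2, T)))
w = 488 (w = Add(248, Mul(Mul(Add(0, 12), -5), Add(30, Mul(-10, 9), Mul(-2, -28)))) = Add(248, Mul(Mul(12, -5), Add(30, -90, 56))) = Add(248, Mul(-60, -4)) = Add(248, 240) = 488)
Add(Add(w, Function('F')(-1792, 920)), 2207118) = Add(Add(488, Add(-785, Mul(-1, -1792))), 2207118) = Add(Add(488, Add(-785, 1792)), 2207118) = Add(Add(488, 1007), 2207118) = Add(1495, 2207118) = 2208613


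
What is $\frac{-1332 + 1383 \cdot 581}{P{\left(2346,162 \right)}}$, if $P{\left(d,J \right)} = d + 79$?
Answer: $\frac{802191}{2425} \approx 330.8$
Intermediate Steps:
$P{\left(d,J \right)} = 79 + d$
$\frac{-1332 + 1383 \cdot 581}{P{\left(2346,162 \right)}} = \frac{-1332 + 1383 \cdot 581}{79 + 2346} = \frac{-1332 + 803523}{2425} = 802191 \cdot \frac{1}{2425} = \frac{802191}{2425}$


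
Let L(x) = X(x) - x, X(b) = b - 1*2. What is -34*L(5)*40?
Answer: 2720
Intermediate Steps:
X(b) = -2 + b (X(b) = b - 2 = -2 + b)
L(x) = -2 (L(x) = (-2 + x) - x = -2)
-34*L(5)*40 = -34*(-2)*40 = 68*40 = 2720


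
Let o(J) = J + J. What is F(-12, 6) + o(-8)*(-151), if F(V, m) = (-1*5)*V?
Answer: 2476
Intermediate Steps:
o(J) = 2*J
F(V, m) = -5*V
F(-12, 6) + o(-8)*(-151) = -5*(-12) + (2*(-8))*(-151) = 60 - 16*(-151) = 60 + 2416 = 2476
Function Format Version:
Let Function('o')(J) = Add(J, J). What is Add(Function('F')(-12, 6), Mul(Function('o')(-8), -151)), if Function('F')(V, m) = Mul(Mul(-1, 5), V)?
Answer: 2476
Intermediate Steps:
Function('o')(J) = Mul(2, J)
Function('F')(V, m) = Mul(-5, V)
Add(Function('F')(-12, 6), Mul(Function('o')(-8), -151)) = Add(Mul(-5, -12), Mul(Mul(2, -8), -151)) = Add(60, Mul(-16, -151)) = Add(60, 2416) = 2476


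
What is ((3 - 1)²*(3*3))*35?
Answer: 1260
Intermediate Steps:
((3 - 1)²*(3*3))*35 = (2²*9)*35 = (4*9)*35 = 36*35 = 1260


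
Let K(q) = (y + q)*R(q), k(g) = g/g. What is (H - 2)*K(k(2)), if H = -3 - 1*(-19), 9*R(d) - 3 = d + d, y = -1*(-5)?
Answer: 140/3 ≈ 46.667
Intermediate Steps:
y = 5
R(d) = ⅓ + 2*d/9 (R(d) = ⅓ + (d + d)/9 = ⅓ + (2*d)/9 = ⅓ + 2*d/9)
H = 16 (H = -3 + 19 = 16)
k(g) = 1
K(q) = (5 + q)*(⅓ + 2*q/9)
(H - 2)*K(k(2)) = (16 - 2)*((3 + 2*1)*(5 + 1)/9) = 14*((⅑)*(3 + 2)*6) = 14*((⅑)*5*6) = 14*(10/3) = 140/3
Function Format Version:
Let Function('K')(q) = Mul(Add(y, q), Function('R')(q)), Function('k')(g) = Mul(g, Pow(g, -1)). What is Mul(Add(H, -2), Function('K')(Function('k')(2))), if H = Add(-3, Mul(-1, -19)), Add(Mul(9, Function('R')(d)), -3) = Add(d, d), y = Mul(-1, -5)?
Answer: Rational(140, 3) ≈ 46.667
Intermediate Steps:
y = 5
Function('R')(d) = Add(Rational(1, 3), Mul(Rational(2, 9), d)) (Function('R')(d) = Add(Rational(1, 3), Mul(Rational(1, 9), Add(d, d))) = Add(Rational(1, 3), Mul(Rational(1, 9), Mul(2, d))) = Add(Rational(1, 3), Mul(Rational(2, 9), d)))
H = 16 (H = Add(-3, 19) = 16)
Function('k')(g) = 1
Function('K')(q) = Mul(Add(5, q), Add(Rational(1, 3), Mul(Rational(2, 9), q)))
Mul(Add(H, -2), Function('K')(Function('k')(2))) = Mul(Add(16, -2), Mul(Rational(1, 9), Add(3, Mul(2, 1)), Add(5, 1))) = Mul(14, Mul(Rational(1, 9), Add(3, 2), 6)) = Mul(14, Mul(Rational(1, 9), 5, 6)) = Mul(14, Rational(10, 3)) = Rational(140, 3)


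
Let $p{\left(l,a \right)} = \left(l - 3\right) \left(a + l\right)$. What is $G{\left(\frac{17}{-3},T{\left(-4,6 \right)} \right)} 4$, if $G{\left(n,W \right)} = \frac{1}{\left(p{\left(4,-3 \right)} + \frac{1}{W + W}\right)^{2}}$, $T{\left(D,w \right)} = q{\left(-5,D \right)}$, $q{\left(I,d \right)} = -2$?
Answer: $\frac{64}{9} \approx 7.1111$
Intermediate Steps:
$p{\left(l,a \right)} = \left(-3 + l\right) \left(a + l\right)$
$T{\left(D,w \right)} = -2$
$G{\left(n,W \right)} = \frac{1}{\left(1 + \frac{1}{2 W}\right)^{2}}$ ($G{\left(n,W \right)} = \frac{1}{\left(\left(4^{2} - -9 - 12 - 12\right) + \frac{1}{W + W}\right)^{2}} = \frac{1}{\left(\left(16 + 9 - 12 - 12\right) + \frac{1}{2 W}\right)^{2}} = \frac{1}{\left(1 + \frac{1}{2 W}\right)^{2}}$)
$G{\left(\frac{17}{-3},T{\left(-4,6 \right)} \right)} 4 = \frac{4 \left(-2\right)^{2}}{\left(1 + 2 \left(-2\right)\right)^{2}} \cdot 4 = 4 \cdot 4 \frac{1}{\left(1 - 4\right)^{2}} \cdot 4 = 4 \cdot 4 \cdot \frac{1}{9} \cdot 4 = \frac{16}{9} \cdot 4 = \frac{64}{9}$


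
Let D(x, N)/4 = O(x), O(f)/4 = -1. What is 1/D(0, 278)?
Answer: -1/16 ≈ -0.062500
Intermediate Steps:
O(f) = -4 (O(f) = 4*(-1) = -4)
D(x, N) = -16 (D(x, N) = 4*(-4) = -16)
1/D(0, 278) = 1/(-16) = -1/16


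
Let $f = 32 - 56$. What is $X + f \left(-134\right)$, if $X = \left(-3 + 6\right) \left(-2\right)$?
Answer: $3210$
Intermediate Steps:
$f = -24$ ($f = 32 - 56 = -24$)
$X = -6$ ($X = 3 \left(-2\right) = -6$)
$X + f \left(-134\right) = -6 - -3216 = -6 + 3216 = 3210$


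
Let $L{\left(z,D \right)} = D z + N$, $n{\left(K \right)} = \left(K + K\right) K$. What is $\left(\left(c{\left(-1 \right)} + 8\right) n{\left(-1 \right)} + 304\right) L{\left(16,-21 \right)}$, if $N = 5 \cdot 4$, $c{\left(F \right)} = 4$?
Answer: $-103648$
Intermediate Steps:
$n{\left(K \right)} = 2 K^{2}$ ($n{\left(K \right)} = 2 K K = 2 K^{2}$)
$N = 20$
$L{\left(z,D \right)} = 20 + D z$ ($L{\left(z,D \right)} = D z + 20 = 20 + D z$)
$\left(\left(c{\left(-1 \right)} + 8\right) n{\left(-1 \right)} + 304\right) L{\left(16,-21 \right)} = \left(\left(4 + 8\right) 2 \left(-1\right)^{2} + 304\right) \left(20 - 336\right) = \left(12 \cdot 2 \cdot 1 + 304\right) \left(20 - 336\right) = \left(12 \cdot 2 + 304\right) \left(-316\right) = \left(24 + 304\right) \left(-316\right) = 328 \left(-316\right) = -103648$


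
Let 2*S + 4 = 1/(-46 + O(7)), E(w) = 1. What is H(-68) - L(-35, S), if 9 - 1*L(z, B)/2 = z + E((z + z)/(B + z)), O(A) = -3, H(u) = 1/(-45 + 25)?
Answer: -1721/20 ≈ -86.050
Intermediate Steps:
H(u) = -1/20 (H(u) = 1/(-20) = -1/20)
S = -197/98 (S = -2 + 1/(2*(-46 - 3)) = -2 + (1/2)/(-49) = -2 + (1/2)*(-1/49) = -2 - 1/98 = -197/98 ≈ -2.0102)
L(z, B) = 16 - 2*z (L(z, B) = 18 - 2*(z + 1) = 18 - 2*(1 + z) = 18 + (-2 - 2*z) = 16 - 2*z)
H(-68) - L(-35, S) = -1/20 - (16 - 2*(-35)) = -1/20 - (16 + 70) = -1/20 - 1*86 = -1/20 - 86 = -1721/20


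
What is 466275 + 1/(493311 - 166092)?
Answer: 152574039226/327219 ≈ 4.6628e+5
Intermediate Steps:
466275 + 1/(493311 - 166092) = 466275 + 1/327219 = 152574039226/327219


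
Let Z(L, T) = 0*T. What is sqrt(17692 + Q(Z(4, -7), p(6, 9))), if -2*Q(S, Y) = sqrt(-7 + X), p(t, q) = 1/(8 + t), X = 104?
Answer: sqrt(70768 - 2*sqrt(97))/2 ≈ 132.99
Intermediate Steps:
Z(L, T) = 0
Q(S, Y) = -sqrt(97)/2 (Q(S, Y) = -sqrt(-7 + 104)/2 = -sqrt(97)/2)
sqrt(17692 + Q(Z(4, -7), p(6, 9))) = sqrt(17692 - sqrt(97)/2)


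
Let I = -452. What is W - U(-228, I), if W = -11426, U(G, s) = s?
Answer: -10974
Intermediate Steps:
W - U(-228, I) = -11426 - 1*(-452) = -11426 + 452 = -10974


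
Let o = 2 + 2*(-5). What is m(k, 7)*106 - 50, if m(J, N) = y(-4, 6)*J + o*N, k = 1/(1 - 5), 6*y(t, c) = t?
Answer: -17905/3 ≈ -5968.3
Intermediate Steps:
y(t, c) = t/6
k = -1/4 (k = 1/(-4) = -1/4 ≈ -0.25000)
o = -8 (o = 2 - 10 = -8)
m(J, N) = -8*N - 2*J/3 (m(J, N) = ((1/6)*(-4))*J - 8*N = -2*J/3 - 8*N = -8*N - 2*J/3)
m(k, 7)*106 - 50 = (-8*7 - 2/3*(-1/4))*106 - 50 = (-56 + 1/6)*106 - 50 = -335/6*106 - 50 = -17755/3 - 50 = -17905/3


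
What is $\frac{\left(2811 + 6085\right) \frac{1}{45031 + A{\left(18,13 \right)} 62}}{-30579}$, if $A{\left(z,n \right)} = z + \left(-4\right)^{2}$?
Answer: $- \frac{8896}{1441463481} \approx -6.1715 \cdot 10^{-6}$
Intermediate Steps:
$A{\left(z,n \right)} = 16 + z$ ($A{\left(z,n \right)} = z + 16 = 16 + z$)
$\frac{\left(2811 + 6085\right) \frac{1}{45031 + A{\left(18,13 \right)} 62}}{-30579} = \frac{\left(2811 + 6085\right) \frac{1}{45031 + \left(16 + 18\right) 62}}{-30579} = \frac{8896}{45031 + 34 \cdot 62} \left(- \frac{1}{30579}\right) = \frac{8896}{45031 + 2108} \left(- \frac{1}{30579}\right) = \frac{8896}{47139} \left(- \frac{1}{30579}\right) = - \frac{8896}{1441463481}$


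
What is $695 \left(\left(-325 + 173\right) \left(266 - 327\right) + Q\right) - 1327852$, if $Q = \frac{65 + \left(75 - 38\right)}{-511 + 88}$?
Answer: $\frac{721358878}{141} \approx 5.116 \cdot 10^{6}$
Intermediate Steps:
$Q = - \frac{34}{141}$ ($Q = \frac{65 + \left(75 - 38\right)}{-423} = \left(65 + 37\right) \left(- \frac{1}{423}\right) = 102 \left(- \frac{1}{423}\right) = - \frac{34}{141} \approx -0.24113$)
$695 \left(\left(-325 + 173\right) \left(266 - 327\right) + Q\right) - 1327852 = 695 \left(\left(-325 + 173\right) \left(266 - 327\right) - \frac{34}{141}\right) - 1327852 = 695 \left(\left(-152\right) \left(-61\right) - \frac{34}{141}\right) - 1327852 = 695 \left(9272 - \frac{34}{141}\right) - 1327852 = 695 \cdot \frac{1307318}{141} - 1327852 = \frac{908586010}{141} - 1327852 = \frac{721358878}{141}$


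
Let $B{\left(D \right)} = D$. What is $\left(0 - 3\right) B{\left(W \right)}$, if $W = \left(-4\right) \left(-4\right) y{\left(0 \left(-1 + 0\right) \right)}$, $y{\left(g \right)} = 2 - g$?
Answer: $-96$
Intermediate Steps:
$W = 32$ ($W = \left(-4\right) \left(-4\right) \left(2 - 0 \left(-1 + 0\right)\right) = 16 \left(2 - 0 \left(-1\right)\right) = 16 \left(2 - 0\right) = 16 \left(2 + 0\right) = 16 \cdot 2 = 32$)
$\left(0 - 3\right) B{\left(W \right)} = \left(0 - 3\right) 32 = \left(-3\right) 32 = -96$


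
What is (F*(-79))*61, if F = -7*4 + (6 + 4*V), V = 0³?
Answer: 106018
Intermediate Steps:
V = 0
F = -22 (F = -7*4 + (6 + 4*0) = -28 + (6 + 0) = -28 + 6 = -22)
(F*(-79))*61 = -22*(-79)*61 = 1738*61 = 106018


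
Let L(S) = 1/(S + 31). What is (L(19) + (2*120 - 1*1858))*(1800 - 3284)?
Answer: 60027058/25 ≈ 2.4011e+6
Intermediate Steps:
L(S) = 1/(31 + S)
(L(19) + (2*120 - 1*1858))*(1800 - 3284) = (1/(31 + 19) + (2*120 - 1*1858))*(1800 - 3284) = (1/50 + (240 - 1858))*(-1484) = (1/50 - 1618)*(-1484) = -80899/50*(-1484) = 60027058/25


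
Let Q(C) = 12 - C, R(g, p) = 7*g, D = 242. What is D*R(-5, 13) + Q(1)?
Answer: -8459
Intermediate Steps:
D*R(-5, 13) + Q(1) = 242*(7*(-5)) + (12 - 1*1) = 242*(-35) + (12 - 1) = -8470 + 11 = -8459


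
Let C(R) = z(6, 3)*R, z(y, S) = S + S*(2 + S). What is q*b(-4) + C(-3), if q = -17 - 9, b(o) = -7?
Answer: 128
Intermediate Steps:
q = -26
C(R) = 18*R (C(R) = (3*(3 + 3))*R = (3*6)*R = 18*R)
q*b(-4) + C(-3) = -26*(-7) + 18*(-3) = 182 - 54 = 128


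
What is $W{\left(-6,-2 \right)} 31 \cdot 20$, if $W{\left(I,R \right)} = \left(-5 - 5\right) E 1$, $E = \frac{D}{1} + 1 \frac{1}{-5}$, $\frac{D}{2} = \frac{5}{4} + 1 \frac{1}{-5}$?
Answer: $-11780$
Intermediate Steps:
$D = \frac{21}{10}$ ($D = 2 \left(\frac{5}{4} + 1 \frac{1}{-5}\right) = 2 \left(5 \cdot \frac{1}{4} + 1 \left(- \frac{1}{5}\right)\right) = 2 \left(\frac{5}{4} - \frac{1}{5}\right) = 2 \cdot \frac{21}{20} = \frac{21}{10} \approx 2.1$)
$E = \frac{19}{10}$ ($E = \frac{21}{10 \cdot 1} + 1 \frac{1}{-5} = \frac{21}{10} \cdot 1 + 1 \left(- \frac{1}{5}\right) = \frac{21}{10} - \frac{1}{5} = \frac{19}{10} \approx 1.9$)
$W{\left(I,R \right)} = -19$ ($W{\left(I,R \right)} = \left(-5 - 5\right) \frac{19}{10} \cdot 1 = \left(-10\right) \frac{19}{10} \cdot 1 = \left(-19\right) 1 = -19$)
$W{\left(-6,-2 \right)} 31 \cdot 20 = \left(-19\right) 31 \cdot 20 = \left(-589\right) 20 = -11780$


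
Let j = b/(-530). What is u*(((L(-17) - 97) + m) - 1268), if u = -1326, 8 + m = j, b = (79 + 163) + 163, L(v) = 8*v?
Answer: 106103205/53 ≈ 2.0019e+6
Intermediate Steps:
b = 405 (b = 242 + 163 = 405)
j = -81/106 (j = 405/(-530) = 405*(-1/530) = -81/106 ≈ -0.76415)
m = -929/106 (m = -8 - 81/106 = -929/106 ≈ -8.7641)
u*(((L(-17) - 97) + m) - 1268) = -1326*(((8*(-17) - 97) - 929/106) - 1268) = -1326*(((-136 - 97) - 929/106) - 1268) = -1326*((-233 - 929/106) - 1268) = -1326*(-25627/106 - 1268) = -1326*(-160035/106) = 106103205/53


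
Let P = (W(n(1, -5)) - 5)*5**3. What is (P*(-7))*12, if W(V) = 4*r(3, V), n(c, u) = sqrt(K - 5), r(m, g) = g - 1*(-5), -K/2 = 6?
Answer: -157500 - 42000*I*sqrt(17) ≈ -1.575e+5 - 1.7317e+5*I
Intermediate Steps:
K = -12 (K = -2*6 = -12)
r(m, g) = 5 + g (r(m, g) = g + 5 = 5 + g)
n(c, u) = I*sqrt(17) (n(c, u) = sqrt(-12 - 5) = sqrt(-17) = I*sqrt(17))
W(V) = 20 + 4*V (W(V) = 4*(5 + V) = 20 + 4*V)
P = 1875 + 500*I*sqrt(17) (P = ((20 + 4*(I*sqrt(17))) - 5)*5**3 = ((20 + 4*I*sqrt(17)) - 5)*125 = (15 + 4*I*sqrt(17))*125 = 1875 + 500*I*sqrt(17) ≈ 1875.0 + 2061.6*I)
(P*(-7))*12 = ((1875 + 500*I*sqrt(17))*(-7))*12 = (-13125 - 3500*I*sqrt(17))*12 = -157500 - 42000*I*sqrt(17)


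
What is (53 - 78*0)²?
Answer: 2809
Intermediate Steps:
(53 - 78*0)² = (53 + 0)² = 53² = 2809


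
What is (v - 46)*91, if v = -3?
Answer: -4459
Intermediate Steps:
(v - 46)*91 = (-3 - 46)*91 = -49*91 = -4459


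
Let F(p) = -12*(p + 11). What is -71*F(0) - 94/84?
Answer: 393577/42 ≈ 9370.9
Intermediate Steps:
F(p) = -132 - 12*p (F(p) = -12*(11 + p) = -132 - 12*p)
-71*F(0) - 94/84 = -71*(-132 - 12*0) - 94/84 = -71*(-132 + 0) - 94*1/84 = -71*(-132) - 47/42 = 9372 - 47/42 = 393577/42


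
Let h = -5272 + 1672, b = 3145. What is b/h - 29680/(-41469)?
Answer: -1571467/9952560 ≈ -0.15790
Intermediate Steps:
h = -3600
b/h - 29680/(-41469) = 3145/(-3600) - 29680/(-41469) = 3145*(-1/3600) - 29680*(-1/41469) = -629/720 + 29680/41469 = -1571467/9952560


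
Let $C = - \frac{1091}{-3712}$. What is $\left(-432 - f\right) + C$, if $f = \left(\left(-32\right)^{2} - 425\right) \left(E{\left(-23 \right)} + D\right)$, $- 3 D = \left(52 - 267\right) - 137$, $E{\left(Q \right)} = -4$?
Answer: $- \frac{760793399}{11136} \approx -68318.0$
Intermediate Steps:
$D = \frac{352}{3}$ ($D = - \frac{\left(52 - 267\right) - 137}{3} = - \frac{-215 - 137}{3} = \left(- \frac{1}{3}\right) \left(-352\right) = \frac{352}{3} \approx 117.33$)
$f = \frac{203660}{3}$ ($f = \left(\left(-32\right)^{2} - 425\right) \left(-4 + \frac{352}{3}\right) = \left(1024 - 425\right) \frac{340}{3} = 599 \cdot \frac{340}{3} = \frac{203660}{3} \approx 67887.0$)
$C = \frac{1091}{3712}$ ($C = \left(-1091\right) \left(- \frac{1}{3712}\right) = \frac{1091}{3712} \approx 0.29391$)
$\left(-432 - f\right) + C = \left(-432 - \frac{203660}{3}\right) + \frac{1091}{3712} = - \frac{204956}{3} + \frac{1091}{3712} = - \frac{760793399}{11136}$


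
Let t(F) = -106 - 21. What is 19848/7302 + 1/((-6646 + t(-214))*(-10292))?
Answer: 230593125745/84834290372 ≈ 2.7182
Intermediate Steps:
t(F) = -127
19848/7302 + 1/((-6646 + t(-214))*(-10292)) = 19848/7302 + 1/(-6646 - 127*(-10292)) = 19848*(1/7302) - 1/10292/(-6773) = 3308/1217 - 1/6773*(-1/10292) = 3308/1217 + 1/69707716 = 230593125745/84834290372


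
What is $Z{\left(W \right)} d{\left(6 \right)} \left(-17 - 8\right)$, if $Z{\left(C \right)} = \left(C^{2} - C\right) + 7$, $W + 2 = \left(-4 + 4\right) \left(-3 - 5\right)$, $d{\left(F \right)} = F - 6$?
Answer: $0$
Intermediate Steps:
$d{\left(F \right)} = -6 + F$
$W = -2$ ($W = -2 + \left(-4 + 4\right) \left(-3 - 5\right) = -2 + 0 \left(-8\right) = -2 + 0 = -2$)
$Z{\left(C \right)} = 7 + C^{2} - C$
$Z{\left(W \right)} d{\left(6 \right)} \left(-17 - 8\right) = \left(7 + \left(-2\right)^{2} - -2\right) \left(-6 + 6\right) \left(-17 - 8\right) = \left(7 + 4 + 2\right) 0 \left(-17 - 8\right) = 13 \cdot 0 \left(-25\right) = 0 \left(-25\right) = 0$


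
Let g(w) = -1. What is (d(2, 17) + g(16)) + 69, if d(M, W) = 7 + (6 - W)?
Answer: 64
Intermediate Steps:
d(M, W) = 13 - W
(d(2, 17) + g(16)) + 69 = ((13 - 1*17) - 1) + 69 = ((13 - 17) - 1) + 69 = (-4 - 1) + 69 = -5 + 69 = 64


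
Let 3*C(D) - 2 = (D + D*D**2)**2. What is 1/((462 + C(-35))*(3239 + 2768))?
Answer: 1/3686835271472 ≈ 2.7124e-13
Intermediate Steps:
C(D) = 2/3 + (D + D**3)**2/3 (C(D) = 2/3 + (D + D*D**2)**2/3 = 2/3 + (D + D**3)**2/3)
1/((462 + C(-35))*(3239 + 2768)) = 1/((462 + (2/3 + (1/3)*(-35)**2*(1 + (-35)**2)**2))*(3239 + 2768)) = 1/((462 + (2/3 + (1/3)*1225*(1 + 1225)**2))*6007) = 1/((462 + (2/3 + (1/3)*1225*1226**2))*6007) = 1/((462 + (2/3 + (1/3)*1225*1503076))*6007) = 1/((462 + (2/3 + 1841268100/3))*6007) = 1/((462 + 613756034)*6007) = 1/(613756496*6007) = 1/3686835271472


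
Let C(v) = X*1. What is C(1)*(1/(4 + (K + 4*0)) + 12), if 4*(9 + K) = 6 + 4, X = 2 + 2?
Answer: 232/5 ≈ 46.400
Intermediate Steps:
X = 4
C(v) = 4 (C(v) = 4*1 = 4)
K = -13/2 (K = -9 + (6 + 4)/4 = -9 + (¼)*10 = -9 + 5/2 = -13/2 ≈ -6.5000)
C(1)*(1/(4 + (K + 4*0)) + 12) = 4*(1/(4 + (-13/2 + 4*0)) + 12) = 4*(1/(4 + (-13/2 + 0)) + 12) = 4*(1/(4 - 13/2) + 12) = 4*(1/(-5/2) + 12) = 4*(-⅖ + 12) = 4*(58/5) = 232/5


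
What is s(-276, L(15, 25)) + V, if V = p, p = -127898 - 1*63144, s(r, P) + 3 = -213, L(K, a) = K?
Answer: -191258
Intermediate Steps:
s(r, P) = -216 (s(r, P) = -3 - 213 = -216)
p = -191042 (p = -127898 - 63144 = -191042)
V = -191042
s(-276, L(15, 25)) + V = -216 - 191042 = -191258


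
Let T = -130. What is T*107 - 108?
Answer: -14018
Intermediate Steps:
T*107 - 108 = -130*107 - 108 = -13910 - 108 = -14018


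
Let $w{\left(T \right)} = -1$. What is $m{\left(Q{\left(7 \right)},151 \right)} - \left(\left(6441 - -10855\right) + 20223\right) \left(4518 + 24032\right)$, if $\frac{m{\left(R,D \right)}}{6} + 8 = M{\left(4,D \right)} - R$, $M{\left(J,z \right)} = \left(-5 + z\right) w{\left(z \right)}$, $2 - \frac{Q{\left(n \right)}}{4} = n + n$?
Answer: $-1071168086$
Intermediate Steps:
$Q{\left(n \right)} = 8 - 8 n$ ($Q{\left(n \right)} = 8 - 4 \left(n + n\right) = 8 - 4 \cdot 2 n = 8 - 8 n$)
$M{\left(J,z \right)} = 5 - z$ ($M{\left(J,z \right)} = \left(-5 + z\right) \left(-1\right) = 5 - z$)
$m{\left(R,D \right)} = -18 - 6 D - 6 R$ ($m{\left(R,D \right)} = -48 + 6 \left(\left(5 - D\right) - R\right) = -48 + 6 \left(5 - D - R\right) = -48 - \left(-30 + 6 D + 6 R\right) = -18 - 6 D - 6 R$)
$m{\left(Q{\left(7 \right)},151 \right)} - \left(\left(6441 - -10855\right) + 20223\right) \left(4518 + 24032\right) = \left(-18 - 906 - 6 \left(8 - 56\right)\right) - \left(\left(6441 - -10855\right) + 20223\right) \left(4518 + 24032\right) = \left(-18 - 906 - 6 \left(8 - 56\right)\right) - \left(\left(6441 + 10855\right) + 20223\right) 28550 = \left(-18 - 906 - -288\right) - \left(17296 + 20223\right) 28550 = \left(-18 - 906 + 288\right) - 37519 \cdot 28550 = -636 - 1071167450 = -1071168086$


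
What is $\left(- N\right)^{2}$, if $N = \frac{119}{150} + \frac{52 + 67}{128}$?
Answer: $\frac{273604681}{92160000} \approx 2.9688$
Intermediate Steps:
$N = \frac{16541}{9600}$ ($N = 119 \cdot \frac{1}{150} + 119 \cdot \frac{1}{128} = \frac{119}{150} + \frac{119}{128} = \frac{16541}{9600} \approx 1.723$)
$\left(- N\right)^{2} = \left(\left(-1\right) \frac{16541}{9600}\right)^{2} = \left(- \frac{16541}{9600}\right)^{2} = \frac{273604681}{92160000}$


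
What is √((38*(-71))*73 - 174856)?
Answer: I*√371810 ≈ 609.76*I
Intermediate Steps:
√((38*(-71))*73 - 174856) = √(-2698*73 - 174856) = √(-196954 - 174856) = √(-371810) = I*√371810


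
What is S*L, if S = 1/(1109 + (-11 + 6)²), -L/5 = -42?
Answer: 5/27 ≈ 0.18519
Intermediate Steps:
L = 210 (L = -5*(-42) = 210)
S = 1/1134 (S = 1/(1109 + (-5)²) = 1/(1109 + 25) = 1/1134 ≈ 0.00088183)
S*L = (1/1134)*210 = 5/27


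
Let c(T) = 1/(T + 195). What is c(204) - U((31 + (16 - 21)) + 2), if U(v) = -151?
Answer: 60250/399 ≈ 151.00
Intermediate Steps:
c(T) = 1/(195 + T)
c(204) - U((31 + (16 - 21)) + 2) = 1/(195 + 204) - 1*(-151) = 1/399 + 151 = 60250/399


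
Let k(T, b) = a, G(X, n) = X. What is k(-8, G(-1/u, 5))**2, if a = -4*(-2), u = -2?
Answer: 64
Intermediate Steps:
a = 8
k(T, b) = 8
k(-8, G(-1/u, 5))**2 = 8**2 = 64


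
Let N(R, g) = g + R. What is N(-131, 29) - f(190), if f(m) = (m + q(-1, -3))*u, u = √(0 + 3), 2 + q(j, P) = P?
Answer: -102 - 185*√3 ≈ -422.43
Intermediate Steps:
N(R, g) = R + g
q(j, P) = -2 + P
u = √3 ≈ 1.7320
f(m) = √3*(-5 + m) (f(m) = (m + (-2 - 3))*√3 = (m - 5)*√3 = (-5 + m)*√3 = √3*(-5 + m))
N(-131, 29) - f(190) = (-131 + 29) - √3*(-5 + 190) = -102 - √3*185 = -102 - 185*√3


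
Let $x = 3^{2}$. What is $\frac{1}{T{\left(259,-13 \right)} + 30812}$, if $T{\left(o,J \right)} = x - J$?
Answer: $\frac{1}{30834} \approx 3.2432 \cdot 10^{-5}$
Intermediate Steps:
$x = 9$
$T{\left(o,J \right)} = 9 - J$
$\frac{1}{T{\left(259,-13 \right)} + 30812} = \frac{1}{\left(9 - -13\right) + 30812} = \frac{1}{\left(9 + 13\right) + 30812} = \frac{1}{22 + 30812} = \frac{1}{30834}$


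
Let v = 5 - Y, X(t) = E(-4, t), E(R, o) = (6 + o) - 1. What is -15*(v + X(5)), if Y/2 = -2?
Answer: -285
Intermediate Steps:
Y = -4 (Y = 2*(-2) = -4)
E(R, o) = 5 + o
X(t) = 5 + t
v = 9 (v = 5 - 1*(-4) = 5 + 4 = 9)
-15*(v + X(5)) = -15*(9 + (5 + 5)) = -15*(9 + 10) = -15*19 = -285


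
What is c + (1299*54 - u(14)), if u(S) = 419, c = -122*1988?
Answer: -172809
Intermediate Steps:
c = -242536
c + (1299*54 - u(14)) = -242536 + (1299*54 - 1*419) = -242536 + (70146 - 419) = -242536 + 69727 = -172809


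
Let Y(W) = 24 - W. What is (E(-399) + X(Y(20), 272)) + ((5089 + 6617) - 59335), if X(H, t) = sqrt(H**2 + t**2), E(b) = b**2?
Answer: 111572 + 20*sqrt(185) ≈ 1.1184e+5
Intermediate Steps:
(E(-399) + X(Y(20), 272)) + ((5089 + 6617) - 59335) = ((-399)**2 + sqrt((24 - 1*20)**2 + 272**2)) + ((5089 + 6617) - 59335) = (159201 + sqrt((24 - 20)**2 + 73984)) + (11706 - 59335) = (159201 + sqrt(4**2 + 73984)) - 47629 = (159201 + sqrt(16 + 73984)) - 47629 = (159201 + sqrt(74000)) - 47629 = (159201 + 20*sqrt(185)) - 47629 = 111572 + 20*sqrt(185)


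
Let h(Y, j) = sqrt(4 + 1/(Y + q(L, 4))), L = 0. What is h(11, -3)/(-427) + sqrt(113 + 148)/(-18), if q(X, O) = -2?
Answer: -sqrt(29)/6 - sqrt(37)/1281 ≈ -0.90228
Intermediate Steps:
h(Y, j) = sqrt(4 + 1/(-2 + Y)) (h(Y, j) = sqrt(4 + 1/(Y - 2)) = sqrt(4 + 1/(-2 + Y)))
h(11, -3)/(-427) + sqrt(113 + 148)/(-18) = sqrt((-7 + 4*11)/(-2 + 11))/(-427) + sqrt(113 + 148)/(-18) = sqrt((-7 + 44)/9)*(-1/427) + sqrt(261)*(-1/18) = sqrt((1/9)*37)*(-1/427) + (3*sqrt(29))*(-1/18) = sqrt(37/9)*(-1/427) - sqrt(29)/6 = (sqrt(37)/3)*(-1/427) - sqrt(29)/6 = -sqrt(37)/1281 - sqrt(29)/6 = -sqrt(29)/6 - sqrt(37)/1281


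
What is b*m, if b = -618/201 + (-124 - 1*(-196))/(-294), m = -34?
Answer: 370532/3283 ≈ 112.86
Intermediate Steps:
b = -10898/3283 (b = -618*1/201 + (-124 + 196)*(-1/294) = -206/67 + 72*(-1/294) = -206/67 - 12/49 = -10898/3283 ≈ -3.3195)
b*m = -10898/3283*(-34) = 370532/3283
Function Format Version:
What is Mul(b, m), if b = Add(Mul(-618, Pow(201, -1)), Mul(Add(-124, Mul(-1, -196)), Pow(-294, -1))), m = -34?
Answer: Rational(370532, 3283) ≈ 112.86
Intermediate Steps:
b = Rational(-10898, 3283) (b = Add(Mul(-618, Rational(1, 201)), Mul(Add(-124, 196), Rational(-1, 294))) = Add(Rational(-206, 67), Mul(72, Rational(-1, 294))) = Add(Rational(-206, 67), Rational(-12, 49)) = Rational(-10898, 3283) ≈ -3.3195)
Mul(b, m) = Mul(Rational(-10898, 3283), -34) = Rational(370532, 3283)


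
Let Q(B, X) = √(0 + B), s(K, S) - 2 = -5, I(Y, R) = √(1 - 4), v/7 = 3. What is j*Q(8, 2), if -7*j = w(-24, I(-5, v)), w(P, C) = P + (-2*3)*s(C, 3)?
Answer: 12*√2/7 ≈ 2.4244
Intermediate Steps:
v = 21 (v = 7*3 = 21)
I(Y, R) = I*√3 (I(Y, R) = √(-3) = I*√3)
s(K, S) = -3 (s(K, S) = 2 - 5 = -3)
w(P, C) = 18 + P (w(P, C) = P - 2*3*(-3) = P - 6*(-3) = P + 18 = 18 + P)
j = 6/7 (j = -(18 - 24)/7 = -⅐*(-6) = 6/7 ≈ 0.85714)
Q(B, X) = √B
j*Q(8, 2) = 6*√8/7 = 6*(2*√2)/7 = 12*√2/7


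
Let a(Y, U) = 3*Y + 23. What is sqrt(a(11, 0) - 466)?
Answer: I*sqrt(410) ≈ 20.248*I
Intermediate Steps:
a(Y, U) = 23 + 3*Y
sqrt(a(11, 0) - 466) = sqrt((23 + 3*11) - 466) = sqrt((23 + 33) - 466) = sqrt(56 - 466) = sqrt(-410) = I*sqrt(410)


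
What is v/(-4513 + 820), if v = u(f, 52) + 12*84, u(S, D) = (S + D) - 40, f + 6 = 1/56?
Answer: -56785/206808 ≈ -0.27458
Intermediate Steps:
f = -335/56 (f = -6 + 1/56 = -335/56 ≈ -5.9821)
u(S, D) = -40 + D + S (u(S, D) = (D + S) - 40 = -40 + D + S)
v = 56785/56 (v = (-40 + 52 - 335/56) + 12*84 = 337/56 + 1008 = 56785/56 ≈ 1014.0)
v/(-4513 + 820) = 56785/(56*(-4513 + 820)) = (56785/56)/(-3693) = (56785/56)*(-1/3693) = -56785/206808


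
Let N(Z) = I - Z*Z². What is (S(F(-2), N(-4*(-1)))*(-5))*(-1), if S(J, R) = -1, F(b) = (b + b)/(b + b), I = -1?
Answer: -5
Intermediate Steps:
F(b) = 1 (F(b) = (2*b)/((2*b)) = (2*b)*(1/(2*b)) = 1)
N(Z) = -1 - Z³ (N(Z) = -1 - Z*Z² = -1 - Z³)
(S(F(-2), N(-4*(-1)))*(-5))*(-1) = -1*(-5)*(-1) = 5*(-1) = -5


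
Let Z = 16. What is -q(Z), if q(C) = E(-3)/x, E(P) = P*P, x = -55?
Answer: 9/55 ≈ 0.16364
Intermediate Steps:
E(P) = P²
q(C) = -9/55 (q(C) = (-3)²/(-55) = 9*(-1/55) = -9/55)
-q(Z) = -1*(-9/55) = 9/55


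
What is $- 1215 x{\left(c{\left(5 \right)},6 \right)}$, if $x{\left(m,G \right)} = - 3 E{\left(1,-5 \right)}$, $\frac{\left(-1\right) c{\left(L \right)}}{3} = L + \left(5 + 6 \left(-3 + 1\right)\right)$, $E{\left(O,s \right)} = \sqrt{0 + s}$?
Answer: $3645 i \sqrt{5} \approx 8150.5 i$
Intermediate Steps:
$E{\left(O,s \right)} = \sqrt{s}$
$c{\left(L \right)} = 21 - 3 L$ ($c{\left(L \right)} = - 3 \left(L + \left(5 + 6 \left(-3 + 1\right)\right)\right) = - 3 \left(L + \left(5 + 6 \left(-2\right)\right)\right) = - 3 \left(L + \left(5 - 12\right)\right) = - 3 \left(L - 7\right) = - 3 \left(-7 + L\right) = 21 - 3 L$)
$x{\left(m,G \right)} = - 3 i \sqrt{5}$ ($x{\left(m,G \right)} = - 3 \sqrt{-5} = - 3 i \sqrt{5}$)
$- 1215 x{\left(c{\left(5 \right)},6 \right)} = - 1215 \left(- 3 i \sqrt{5}\right) = 3645 i \sqrt{5}$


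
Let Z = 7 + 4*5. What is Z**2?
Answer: 729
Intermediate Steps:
Z = 27 (Z = 7 + 20 = 27)
Z**2 = 27**2 = 729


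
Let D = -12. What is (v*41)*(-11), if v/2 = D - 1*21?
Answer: 29766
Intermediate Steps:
v = -66 (v = 2*(-12 - 1*21) = 2*(-12 - 21) = 2*(-33) = -66)
(v*41)*(-11) = -66*41*(-11) = -2706*(-11) = 29766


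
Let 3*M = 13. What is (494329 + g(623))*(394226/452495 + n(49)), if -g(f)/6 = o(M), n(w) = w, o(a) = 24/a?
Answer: 29001741820289/1176487 ≈ 2.4651e+7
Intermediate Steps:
M = 13/3 (M = (⅓)*13 = 13/3 ≈ 4.3333)
g(f) = -432/13 (g(f) = -144/13/3 = -144*3/13 = -6*72/13 = -432/13)
(494329 + g(623))*(394226/452495 + n(49)) = (494329 - 432/13)*(394226/452495 + 49) = 6425845*(394226*(1/452495) + 49)/13 = 6425845*(394226/452495 + 49)/13 = (6425845/13)*(22566481/452495) = 29001741820289/1176487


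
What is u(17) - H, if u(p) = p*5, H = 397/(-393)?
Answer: 33802/393 ≈ 86.010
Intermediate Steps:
H = -397/393 (H = 397*(-1/393) = -397/393 ≈ -1.0102)
u(p) = 5*p
u(17) - H = 5*17 - 1*(-397/393) = 85 + 397/393 = 33802/393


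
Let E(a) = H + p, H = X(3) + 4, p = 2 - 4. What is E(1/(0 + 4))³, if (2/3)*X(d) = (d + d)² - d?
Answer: 1092727/8 ≈ 1.3659e+5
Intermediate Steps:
p = -2
X(d) = 6*d² - 3*d/2 (X(d) = 3*((d + d)² - d)/2 = 3*((2*d)² - d)/2 = 3*(4*d² - d)/2 = 3*(-d + 4*d²)/2 = 6*d² - 3*d/2)
H = 107/2 (H = (3/2)*3*(-1 + 4*3) + 4 = (3/2)*3*(-1 + 12) + 4 = (3/2)*3*11 + 4 = 99/2 + 4 = 107/2 ≈ 53.500)
E(a) = 103/2 (E(a) = 107/2 - 2 = 103/2)
E(1/(0 + 4))³ = (103/2)³ = 1092727/8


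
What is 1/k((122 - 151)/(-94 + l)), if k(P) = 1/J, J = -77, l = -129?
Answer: -77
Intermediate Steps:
k(P) = -1/77 (k(P) = 1/(-77) = -1/77)
1/k((122 - 151)/(-94 + l)) = 1/(-1/77) = -77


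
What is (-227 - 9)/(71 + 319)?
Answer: -118/195 ≈ -0.60513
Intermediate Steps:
(-227 - 9)/(71 + 319) = -236/390 = -236*1/390 = -118/195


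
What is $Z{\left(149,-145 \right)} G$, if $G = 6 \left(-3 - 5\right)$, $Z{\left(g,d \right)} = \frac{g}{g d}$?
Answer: $\frac{48}{145} \approx 0.33103$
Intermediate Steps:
$Z{\left(g,d \right)} = \frac{1}{d}$ ($Z{\left(g,d \right)} = \frac{g}{d g} = g \frac{1}{d g} = \frac{1}{d}$)
$G = -48$ ($G = 6 \left(-8\right) = -48$)
$Z{\left(149,-145 \right)} G = \frac{1}{-145} \left(-48\right) = \left(- \frac{1}{145}\right) \left(-48\right) = \frac{48}{145}$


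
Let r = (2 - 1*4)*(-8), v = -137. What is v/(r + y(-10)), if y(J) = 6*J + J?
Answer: 137/54 ≈ 2.5370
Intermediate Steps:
y(J) = 7*J
r = 16 (r = (2 - 4)*(-8) = -2*(-8) = 16)
v/(r + y(-10)) = -137/(16 + 7*(-10)) = -137/(16 - 70) = -137/(-54) = -1/54*(-137) = 137/54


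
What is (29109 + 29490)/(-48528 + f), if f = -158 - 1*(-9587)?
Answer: -19533/13033 ≈ -1.4987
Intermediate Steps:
f = 9429 (f = -158 + 9587 = 9429)
(29109 + 29490)/(-48528 + f) = (29109 + 29490)/(-48528 + 9429) = 58599/(-39099) = 58599*(-1/39099) = -19533/13033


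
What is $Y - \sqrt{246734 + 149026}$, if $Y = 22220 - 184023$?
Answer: $-161803 - 4 \sqrt{24735} \approx -1.6243 \cdot 10^{5}$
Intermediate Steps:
$Y = -161803$ ($Y = 22220 - 184023 = -161803$)
$Y - \sqrt{246734 + 149026} = -161803 - \sqrt{246734 + 149026} = -161803 - \sqrt{395760} = -161803 - 4 \sqrt{24735}$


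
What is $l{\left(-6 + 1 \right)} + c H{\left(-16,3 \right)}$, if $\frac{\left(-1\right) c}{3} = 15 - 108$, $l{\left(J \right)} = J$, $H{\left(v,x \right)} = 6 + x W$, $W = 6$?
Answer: $6691$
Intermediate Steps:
$H{\left(v,x \right)} = 6 + 6 x$ ($H{\left(v,x \right)} = 6 + x 6 = 6 + 6 x$)
$c = 279$ ($c = - 3 \left(15 - 108\right) = \left(-3\right) \left(-93\right) = 279$)
$l{\left(-6 + 1 \right)} + c H{\left(-16,3 \right)} = \left(-6 + 1\right) + 279 \left(6 + 6 \cdot 3\right) = -5 + 279 \left(6 + 18\right) = -5 + 279 \cdot 24 = -5 + 6696 = 6691$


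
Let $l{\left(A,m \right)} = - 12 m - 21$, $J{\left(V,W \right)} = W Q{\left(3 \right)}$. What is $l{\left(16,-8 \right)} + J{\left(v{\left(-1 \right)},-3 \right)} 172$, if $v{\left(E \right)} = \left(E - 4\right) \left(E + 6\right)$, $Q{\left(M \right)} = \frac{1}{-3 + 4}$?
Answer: $-441$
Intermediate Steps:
$Q{\left(M \right)} = 1$ ($Q{\left(M \right)} = 1^{-1} = 1$)
$v{\left(E \right)} = \left(-4 + E\right) \left(6 + E\right)$
$J{\left(V,W \right)} = W$ ($J{\left(V,W \right)} = W 1 = W$)
$l{\left(A,m \right)} = -21 - 12 m$
$l{\left(16,-8 \right)} + J{\left(v{\left(-1 \right)},-3 \right)} 172 = \left(-21 - -96\right) - 516 = \left(-21 + 96\right) - 516 = 75 - 516 = -441$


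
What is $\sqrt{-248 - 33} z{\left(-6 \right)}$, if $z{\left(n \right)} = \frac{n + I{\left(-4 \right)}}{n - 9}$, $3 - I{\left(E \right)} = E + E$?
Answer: $- \frac{i \sqrt{281}}{3} \approx - 5.5877 i$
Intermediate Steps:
$I{\left(E \right)} = 3 - 2 E$ ($I{\left(E \right)} = 3 - \left(E + E\right) = 3 - 2 E$)
$z{\left(n \right)} = \frac{11 + n}{-9 + n}$ ($z{\left(n \right)} = \frac{n + \left(3 - -8\right)}{n - 9} = \frac{n + \left(3 + 8\right)}{-9 + n} = \frac{n + 11}{-9 + n} = \frac{11 + n}{-9 + n}$)
$\sqrt{-248 - 33} z{\left(-6 \right)} = \sqrt{-248 - 33} \frac{11 - 6}{-9 - 6} = \sqrt{-281} \frac{1}{-15} \cdot 5 = i \sqrt{281} \left(\left(- \frac{1}{15}\right) 5\right) = i \sqrt{281} \left(- \frac{1}{3}\right) = - \frac{i \sqrt{281}}{3}$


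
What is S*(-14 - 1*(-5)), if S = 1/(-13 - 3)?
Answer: 9/16 ≈ 0.56250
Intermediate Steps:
S = -1/16 (S = 1/(-16) = -1/16 ≈ -0.062500)
S*(-14 - 1*(-5)) = -(-14 - 1*(-5))/16 = -(-14 + 5)/16 = -1/16*(-9) = 9/16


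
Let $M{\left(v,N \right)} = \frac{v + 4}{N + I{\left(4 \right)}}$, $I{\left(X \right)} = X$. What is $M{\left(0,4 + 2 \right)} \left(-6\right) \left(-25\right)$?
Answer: $60$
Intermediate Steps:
$M{\left(v,N \right)} = \frac{4 + v}{4 + N}$ ($M{\left(v,N \right)} = \frac{v + 4}{N + 4} = \frac{4 + v}{4 + N}$)
$M{\left(0,4 + 2 \right)} \left(-6\right) \left(-25\right) = \frac{4 + 0}{4 + \left(4 + 2\right)} \left(-6\right) \left(-25\right) = \frac{1}{4 + 6} \cdot 4 \left(-6\right) \left(-25\right) = \frac{1}{10} \cdot 4 \left(-6\right) \left(-25\right) = \frac{2}{5} \left(-6\right) \left(-25\right) = \left(- \frac{12}{5}\right) \left(-25\right) = 60$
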